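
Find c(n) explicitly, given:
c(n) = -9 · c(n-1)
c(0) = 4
Pure geometric recurrence with ratio -9.
By induction c(n) = c(0) · (-9)^n = 4 \left(-9\right)^{n}.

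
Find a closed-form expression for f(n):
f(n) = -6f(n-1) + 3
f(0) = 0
First-order linear non-homogeneous.
Homogeneous solution: f_h(n) = A·(-6)^n.
Try constant particular solution f_p = K: K = -6K + 3 ⇒ K = \frac{3}{7}.
General: f(n) = A·(-6)^n + \frac{3}{7}.
Apply f(0) = 0: A + \frac{3}{7} = 0 ⇒ A = - \frac{3}{7}.
So f(n) = \frac{3}{7} - \frac{3 \left(-6\right)^{n}}{7}.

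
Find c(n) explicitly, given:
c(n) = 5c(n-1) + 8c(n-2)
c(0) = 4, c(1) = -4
Characteristic equation: x² - 5x - 8 = 0.
Discriminant Δ = (5)² + 4·(8) = 57.
Roots r₁,₂ = (5 ± √57)/2, so r₁ = \frac{5}{2} + \frac{\sqrt{57}}{2}, r₂ = \frac{5}{2} - \frac{\sqrt{57}}{2}.
General solution: c(n) = A·r₁^n + B·r₂^n.
From the initial conditions, A + B = 4 and r₁A + r₂B = -4.
Since r₁ - r₂ = √57: A = (-4 - (4)r₂)/√57 = 2 - \frac{14 \sqrt{57}}{57}, and B = 4 - A = \frac{14 \sqrt{57}}{57} + 2.
So c(n) = \left(2 - \frac{14 \sqrt{57}}{57}\right)\left(\frac{5}{2} + \frac{\sqrt{57}}{2}\right)^n + \left(\frac{14 \sqrt{57}}{57} + 2\right)\left(\frac{5}{2} - \frac{\sqrt{57}}{2}\right)^n.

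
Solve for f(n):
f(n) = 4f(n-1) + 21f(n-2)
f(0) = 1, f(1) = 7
Characteristic equation: x² - 4x - 21 = 0, which factors as (x - (-3))(x - (7)) = 0.
Roots r₁ = -3, r₂ = 7 (distinct).
General solution: f(n) = A·(-3)^n + B·(7)^n.
From f(0) = 1: A + B = 1.
From f(1) = 7: -3A + 7B = 7.
Solving: A = 0, B = 1.
So f(n) = 7^{n}.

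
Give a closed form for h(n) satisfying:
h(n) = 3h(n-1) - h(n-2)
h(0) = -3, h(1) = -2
Characteristic equation: x² - 3x + 1 = 0.
Discriminant Δ = (3)² + 4·(-1) = 5.
Roots r₁,₂ = (3 ± √5)/2, so r₁ = \frac{\sqrt{5}}{2} + \frac{3}{2}, r₂ = \frac{3}{2} - \frac{\sqrt{5}}{2}.
General solution: h(n) = A·r₁^n + B·r₂^n.
From the initial conditions, A + B = -3 and r₁A + r₂B = -2.
Since r₁ - r₂ = √5: A = (-2 - (-3)r₂)/√5 = - \frac{3}{2} + \frac{\sqrt{5}}{2}, and B = -3 - A = - \frac{3}{2} - \frac{\sqrt{5}}{2}.
So h(n) = \left(- \frac{3}{2} + \frac{\sqrt{5}}{2}\right)\left(\frac{\sqrt{5}}{2} + \frac{3}{2}\right)^n + \left(- \frac{3}{2} - \frac{\sqrt{5}}{2}\right)\left(\frac{3}{2} - \frac{\sqrt{5}}{2}\right)^n.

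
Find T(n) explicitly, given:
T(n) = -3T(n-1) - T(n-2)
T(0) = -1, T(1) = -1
Characteristic equation: x² + 3x + 1 = 0.
Discriminant Δ = (-3)² + 4·(-1) = 5.
Roots r₁,₂ = (-3 ± √5)/2, so r₁ = - \frac{3}{2} + \frac{\sqrt{5}}{2}, r₂ = - \frac{3}{2} - \frac{\sqrt{5}}{2}.
General solution: T(n) = A·r₁^n + B·r₂^n.
From the initial conditions, A + B = -1 and r₁A + r₂B = -1.
Since r₁ - r₂ = √5: A = (-1 - (-1)r₂)/√5 = - \frac{\sqrt{5}}{2} - \frac{1}{2}, and B = -1 - A = - \frac{1}{2} + \frac{\sqrt{5}}{2}.
So T(n) = \left(- \frac{\sqrt{5}}{2} - \frac{1}{2}\right)\left(- \frac{3}{2} + \frac{\sqrt{5}}{2}\right)^n + \left(- \frac{1}{2} + \frac{\sqrt{5}}{2}\right)\left(- \frac{3}{2} - \frac{\sqrt{5}}{2}\right)^n.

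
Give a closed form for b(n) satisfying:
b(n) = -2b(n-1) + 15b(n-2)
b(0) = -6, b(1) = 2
Characteristic equation: x² + 2x - 15 = 0, which factors as (x - (3))(x - (-5)) = 0.
Roots r₁ = 3, r₂ = -5 (distinct).
General solution: b(n) = A·(3)^n + B·(-5)^n.
From b(0) = -6: A + B = -6.
From b(1) = 2: 3A - 5B = 2.
Solving: A = - \frac{7}{2}, B = - \frac{5}{2}.
So b(n) = - \frac{5 \left(-5\right)^{n}}{2} - \frac{7 \cdot 3^{n}}{2}.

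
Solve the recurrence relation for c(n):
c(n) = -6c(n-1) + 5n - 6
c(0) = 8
First-order linear with linear forcing.
Homogeneous solution: c_h(n) = A·(-6)^n.
Try particular c_p(n) = pn + q. Substituting:
  pn + q = -6(p(n-1) + q) + 5n - 6.
Matching the n-coefficient: p = -6p + 5 ⇒ p = \frac{5}{7}.
Matching constants: q = 6p - 6q - 6 ⇒ q = - \frac{12}{49}.
General: c(n) = A·(-6)^n + \frac{5 n}{7} - \frac{12}{49}.
Apply c(0) = 8: A - \frac{12}{49} = 8 ⇒ A = \frac{404}{49}.
So c(n) = \frac{404 \left(-6\right)^{n}}{49} + \frac{5 n}{7} - \frac{12}{49}.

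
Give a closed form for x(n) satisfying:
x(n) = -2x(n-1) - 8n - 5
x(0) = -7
First-order linear with linear forcing.
Homogeneous solution: x_h(n) = A·(-2)^n.
Try particular x_p(n) = pn + q. Substituting:
  pn + q = -2(p(n-1) + q) - 8n - 5.
Matching the n-coefficient: p = -2p - 8 ⇒ p = - \frac{8}{3}.
Matching constants: q = 2p - 2q - 5 ⇒ q = - \frac{31}{9}.
General: x(n) = A·(-2)^n - \frac{8 n}{3} - \frac{31}{9}.
Apply x(0) = -7: A - \frac{31}{9} = -7 ⇒ A = - \frac{32}{9}.
So x(n) = - \frac{32 \left(-2\right)^{n}}{9} - \frac{8 n}{3} - \frac{31}{9}.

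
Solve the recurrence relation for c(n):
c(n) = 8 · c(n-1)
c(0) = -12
Pure geometric recurrence with ratio 8.
By induction c(n) = c(0) · (8)^n = - 12 \cdot 8^{n}.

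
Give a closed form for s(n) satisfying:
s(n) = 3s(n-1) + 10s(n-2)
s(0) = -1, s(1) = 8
Characteristic equation: x² - 3x - 10 = 0, which factors as (x - (-2))(x - (5)) = 0.
Roots r₁ = -2, r₂ = 5 (distinct).
General solution: s(n) = A·(-2)^n + B·(5)^n.
From s(0) = -1: A + B = -1.
From s(1) = 8: -2A + 5B = 8.
Solving: A = - \frac{13}{7}, B = \frac{6}{7}.
So s(n) = - \frac{13 \left(-2\right)^{n}}{7} + \frac{6 \cdot 5^{n}}{7}.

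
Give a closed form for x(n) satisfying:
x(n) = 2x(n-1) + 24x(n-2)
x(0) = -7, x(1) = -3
Characteristic equation: x² - 2x - 24 = 0, which factors as (x - (6))(x - (-4)) = 0.
Roots r₁ = 6, r₂ = -4 (distinct).
General solution: x(n) = A·(6)^n + B·(-4)^n.
From x(0) = -7: A + B = -7.
From x(1) = -3: 6A - 4B = -3.
Solving: A = - \frac{31}{10}, B = - \frac{39}{10}.
So x(n) = - \frac{39 \left(-4\right)^{n}}{10} - \frac{31 \cdot 6^{n}}{10}.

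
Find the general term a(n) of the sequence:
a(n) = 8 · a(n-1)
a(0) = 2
Pure geometric recurrence with ratio 8.
By induction a(n) = a(0) · (8)^n = 2 \cdot 8^{n}.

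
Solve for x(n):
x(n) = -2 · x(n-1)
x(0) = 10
Pure geometric recurrence with ratio -2.
By induction x(n) = x(0) · (-2)^n = 10 \left(-2\right)^{n}.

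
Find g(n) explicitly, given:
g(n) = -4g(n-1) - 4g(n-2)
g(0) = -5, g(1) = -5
Characteristic equation: x² + 4x + 4 = 0, which is (x - (-2))².
Repeated root r = -2.
General solution: g(n) = (A + Bn)·(-2)^n.
From g(0) = -5: A = -5.
From g(1) = -5: (A + B)·(-2) = -5 ⇒ B = \frac{15}{2}.
So g(n) = \left(\frac{15 n}{2} - 5\right) \cdot (-2)^n.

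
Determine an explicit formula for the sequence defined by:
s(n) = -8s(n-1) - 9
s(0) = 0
First-order linear non-homogeneous.
Homogeneous solution: s_h(n) = A·(-8)^n.
Try constant particular solution s_p = K: K = -8K - 9 ⇒ K = -1.
General: s(n) = A·(-8)^n - 1.
Apply s(0) = 0: A - 1 = 0 ⇒ A = 1.
So s(n) = \left(-8\right)^{n} - 1.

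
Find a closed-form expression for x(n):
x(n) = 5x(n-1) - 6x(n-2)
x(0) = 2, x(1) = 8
Characteristic equation: x² - 5x + 6 = 0, which factors as (x - (2))(x - (3)) = 0.
Roots r₁ = 2, r₂ = 3 (distinct).
General solution: x(n) = A·(2)^n + B·(3)^n.
From x(0) = 2: A + B = 2.
From x(1) = 8: 2A + 3B = 8.
Solving: A = -2, B = 4.
So x(n) = - 2 \cdot 2^{n} + 4 \cdot 3^{n}.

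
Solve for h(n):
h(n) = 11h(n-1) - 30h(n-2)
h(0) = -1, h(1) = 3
Characteristic equation: x² - 11x + 30 = 0, which factors as (x - (5))(x - (6)) = 0.
Roots r₁ = 5, r₂ = 6 (distinct).
General solution: h(n) = A·(5)^n + B·(6)^n.
From h(0) = -1: A + B = -1.
From h(1) = 3: 5A + 6B = 3.
Solving: A = -9, B = 8.
So h(n) = - 9 \cdot 5^{n} + 8 \cdot 6^{n}.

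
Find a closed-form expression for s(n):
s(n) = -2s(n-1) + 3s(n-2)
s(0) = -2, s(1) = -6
Characteristic equation: x² + 2x - 3 = 0, which factors as (x - (-3))(x - (1)) = 0.
Roots r₁ = -3, r₂ = 1 (distinct).
General solution: s(n) = A·(-3)^n + B·(1)^n.
From s(0) = -2: A + B = -2.
From s(1) = -6: -3A + B = -6.
Solving: A = 1, B = -3.
So s(n) = \left(-3\right)^{n} - 3.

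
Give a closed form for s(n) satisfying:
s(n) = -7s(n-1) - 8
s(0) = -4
First-order linear non-homogeneous.
Homogeneous solution: s_h(n) = A·(-7)^n.
Try constant particular solution s_p = K: K = -7K - 8 ⇒ K = -1.
General: s(n) = A·(-7)^n - 1.
Apply s(0) = -4: A - 1 = -4 ⇒ A = -3.
So s(n) = - 3 \left(-7\right)^{n} - 1.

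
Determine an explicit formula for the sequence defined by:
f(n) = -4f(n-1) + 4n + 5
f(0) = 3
First-order linear with linear forcing.
Homogeneous solution: f_h(n) = A·(-4)^n.
Try particular f_p(n) = pn + q. Substituting:
  pn + q = -4(p(n-1) + q) + 4n + 5.
Matching the n-coefficient: p = -4p + 4 ⇒ p = \frac{4}{5}.
Matching constants: q = 4p - 4q + 5 ⇒ q = \frac{41}{25}.
General: f(n) = A·(-4)^n + \frac{4 n}{5} + \frac{41}{25}.
Apply f(0) = 3: A + \frac{41}{25} = 3 ⇒ A = \frac{34}{25}.
So f(n) = \frac{34 \left(-4\right)^{n}}{25} + \frac{4 n}{5} + \frac{41}{25}.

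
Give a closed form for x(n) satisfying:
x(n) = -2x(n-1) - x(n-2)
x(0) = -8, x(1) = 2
Characteristic equation: x² + 2x + 1 = 0, which is (x - (-1))².
Repeated root r = -1.
General solution: x(n) = (A + Bn)·(-1)^n.
From x(0) = -8: A = -8.
From x(1) = 2: (A + B)·(-1) = 2 ⇒ B = 6.
So x(n) = \left(6 n - 8\right) \cdot (-1)^n.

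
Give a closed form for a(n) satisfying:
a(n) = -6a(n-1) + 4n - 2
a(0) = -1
First-order linear with linear forcing.
Homogeneous solution: a_h(n) = A·(-6)^n.
Try particular a_p(n) = pn + q. Substituting:
  pn + q = -6(p(n-1) + q) + 4n - 2.
Matching the n-coefficient: p = -6p + 4 ⇒ p = \frac{4}{7}.
Matching constants: q = 6p - 6q - 2 ⇒ q = \frac{10}{49}.
General: a(n) = A·(-6)^n + \frac{4 n}{7} + \frac{10}{49}.
Apply a(0) = -1: A + \frac{10}{49} = -1 ⇒ A = - \frac{59}{49}.
So a(n) = - \frac{59 \left(-6\right)^{n}}{49} + \frac{4 n}{7} + \frac{10}{49}.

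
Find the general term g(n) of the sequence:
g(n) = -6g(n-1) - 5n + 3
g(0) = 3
First-order linear with linear forcing.
Homogeneous solution: g_h(n) = A·(-6)^n.
Try particular g_p(n) = pn + q. Substituting:
  pn + q = -6(p(n-1) + q) - 5n + 3.
Matching the n-coefficient: p = -6p - 5 ⇒ p = - \frac{5}{7}.
Matching constants: q = 6p - 6q + 3 ⇒ q = - \frac{9}{49}.
General: g(n) = A·(-6)^n - \frac{5 n}{7} - \frac{9}{49}.
Apply g(0) = 3: A - \frac{9}{49} = 3 ⇒ A = \frac{156}{49}.
So g(n) = \frac{156 \left(-6\right)^{n}}{49} - \frac{5 n}{7} - \frac{9}{49}.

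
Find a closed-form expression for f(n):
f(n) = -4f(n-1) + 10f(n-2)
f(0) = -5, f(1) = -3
Characteristic equation: x² + 4x - 10 = 0.
Discriminant Δ = (-4)² + 4·(10) = 56.
Roots r₁,₂ = (-4 ± √56)/2, so r₁ = -2 + \sqrt{14}, r₂ = - \sqrt{14} - 2.
General solution: f(n) = A·r₁^n + B·r₂^n.
From the initial conditions, A + B = -5 and r₁A + r₂B = -3.
Since r₁ - r₂ = √56: A = (-3 - (-5)r₂)/√56 = - \frac{5}{2} - \frac{13 \sqrt{14}}{28}, and B = -5 - A = - \frac{5}{2} + \frac{13 \sqrt{14}}{28}.
So f(n) = \left(- \frac{5}{2} - \frac{13 \sqrt{14}}{28}\right)\left(-2 + \sqrt{14}\right)^n + \left(- \frac{5}{2} + \frac{13 \sqrt{14}}{28}\right)\left(- \sqrt{14} - 2\right)^n.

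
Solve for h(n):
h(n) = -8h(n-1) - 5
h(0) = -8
First-order linear non-homogeneous.
Homogeneous solution: h_h(n) = A·(-8)^n.
Try constant particular solution h_p = K: K = -8K - 5 ⇒ K = - \frac{5}{9}.
General: h(n) = A·(-8)^n - \frac{5}{9}.
Apply h(0) = -8: A - \frac{5}{9} = -8 ⇒ A = - \frac{67}{9}.
So h(n) = - \frac{67 \left(-8\right)^{n}}{9} - \frac{5}{9}.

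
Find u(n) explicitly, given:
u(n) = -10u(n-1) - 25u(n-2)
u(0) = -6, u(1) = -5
Characteristic equation: x² + 10x + 25 = 0, which is (x - (-5))².
Repeated root r = -5.
General solution: u(n) = (A + Bn)·(-5)^n.
From u(0) = -6: A = -6.
From u(1) = -5: (A + B)·(-5) = -5 ⇒ B = 7.
So u(n) = \left(7 n - 6\right) \cdot (-5)^n.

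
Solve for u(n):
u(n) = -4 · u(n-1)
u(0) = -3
Pure geometric recurrence with ratio -4.
By induction u(n) = u(0) · (-4)^n = - 3 \left(-4\right)^{n}.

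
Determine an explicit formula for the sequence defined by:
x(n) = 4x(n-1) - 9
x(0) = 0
First-order linear non-homogeneous.
Homogeneous solution: x_h(n) = A·(4)^n.
Try constant particular solution x_p = K: K = 4K - 9 ⇒ K = 3.
General: x(n) = A·(4)^n + 3.
Apply x(0) = 0: A + 3 = 0 ⇒ A = -3.
So x(n) = 3 - 3 \cdot 4^{n}.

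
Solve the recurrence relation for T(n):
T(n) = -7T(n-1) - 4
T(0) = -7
First-order linear non-homogeneous.
Homogeneous solution: T_h(n) = A·(-7)^n.
Try constant particular solution T_p = K: K = -7K - 4 ⇒ K = - \frac{1}{2}.
General: T(n) = A·(-7)^n - \frac{1}{2}.
Apply T(0) = -7: A - \frac{1}{2} = -7 ⇒ A = - \frac{13}{2}.
So T(n) = - \frac{13 \left(-7\right)^{n}}{2} - \frac{1}{2}.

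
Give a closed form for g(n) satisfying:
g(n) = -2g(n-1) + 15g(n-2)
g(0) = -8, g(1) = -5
Characteristic equation: x² + 2x - 15 = 0, which factors as (x - (-5))(x - (3)) = 0.
Roots r₁ = -5, r₂ = 3 (distinct).
General solution: g(n) = A·(-5)^n + B·(3)^n.
From g(0) = -8: A + B = -8.
From g(1) = -5: -5A + 3B = -5.
Solving: A = - \frac{19}{8}, B = - \frac{45}{8}.
So g(n) = - \frac{19 \left(-5\right)^{n}}{8} - \frac{45 \cdot 3^{n}}{8}.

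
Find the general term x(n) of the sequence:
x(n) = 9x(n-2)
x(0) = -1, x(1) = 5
Characteristic equation: x² - 9 = 0, which factors as (x - (3))(x - (-3)) = 0.
Roots r₁ = 3, r₂ = -3 (distinct).
General solution: x(n) = A·(3)^n + B·(-3)^n.
From x(0) = -1: A + B = -1.
From x(1) = 5: 3A - 3B = 5.
Solving: A = \frac{1}{3}, B = - \frac{4}{3}.
So x(n) = - \frac{4 \left(-3\right)^{n}}{3} + \frac{3^{n}}{3}.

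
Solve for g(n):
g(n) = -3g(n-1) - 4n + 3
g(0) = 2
First-order linear with linear forcing.
Homogeneous solution: g_h(n) = A·(-3)^n.
Try particular g_p(n) = pn + q. Substituting:
  pn + q = -3(p(n-1) + q) - 4n + 3.
Matching the n-coefficient: p = -3p - 4 ⇒ p = -1.
Matching constants: q = 3p - 3q + 3 ⇒ q = 0.
General: g(n) = A·(-3)^n - n + 0.
Apply g(0) = 2: A + 0 = 2 ⇒ A = 2.
So g(n) = 2 \left(-3\right)^{n} - n.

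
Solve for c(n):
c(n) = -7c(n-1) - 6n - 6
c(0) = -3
First-order linear with linear forcing.
Homogeneous solution: c_h(n) = A·(-7)^n.
Try particular c_p(n) = pn + q. Substituting:
  pn + q = -7(p(n-1) + q) - 6n - 6.
Matching the n-coefficient: p = -7p - 6 ⇒ p = - \frac{3}{4}.
Matching constants: q = 7p - 7q - 6 ⇒ q = - \frac{45}{32}.
General: c(n) = A·(-7)^n - \frac{3 n}{4} - \frac{45}{32}.
Apply c(0) = -3: A - \frac{45}{32} = -3 ⇒ A = - \frac{51}{32}.
So c(n) = - \frac{51 \left(-7\right)^{n}}{32} - \frac{3 n}{4} - \frac{45}{32}.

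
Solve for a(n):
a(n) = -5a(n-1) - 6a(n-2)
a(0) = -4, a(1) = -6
Characteristic equation: x² + 5x + 6 = 0, which factors as (x - (-2))(x - (-3)) = 0.
Roots r₁ = -2, r₂ = -3 (distinct).
General solution: a(n) = A·(-2)^n + B·(-3)^n.
From a(0) = -4: A + B = -4.
From a(1) = -6: -2A - 3B = -6.
Solving: A = -18, B = 14.
So a(n) = - 18 \left(-2\right)^{n} + 14 \left(-3\right)^{n}.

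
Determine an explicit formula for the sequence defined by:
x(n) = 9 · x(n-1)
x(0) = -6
Pure geometric recurrence with ratio 9.
By induction x(n) = x(0) · (9)^n = - 6 \cdot 9^{n}.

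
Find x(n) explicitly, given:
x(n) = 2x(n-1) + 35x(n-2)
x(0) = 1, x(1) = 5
Characteristic equation: x² - 2x - 35 = 0, which factors as (x - (7))(x - (-5)) = 0.
Roots r₁ = 7, r₂ = -5 (distinct).
General solution: x(n) = A·(7)^n + B·(-5)^n.
From x(0) = 1: A + B = 1.
From x(1) = 5: 7A - 5B = 5.
Solving: A = \frac{5}{6}, B = \frac{1}{6}.
So x(n) = \frac{\left(-5\right)^{n}}{6} + \frac{5 \cdot 7^{n}}{6}.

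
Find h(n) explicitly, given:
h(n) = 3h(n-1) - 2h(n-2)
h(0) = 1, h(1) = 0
Characteristic equation: x² - 3x + 2 = 0, which factors as (x - (2))(x - (1)) = 0.
Roots r₁ = 2, r₂ = 1 (distinct).
General solution: h(n) = A·(2)^n + B·(1)^n.
From h(0) = 1: A + B = 1.
From h(1) = 0: 2A + B = 0.
Solving: A = -1, B = 2.
So h(n) = 2 - 2^{n}.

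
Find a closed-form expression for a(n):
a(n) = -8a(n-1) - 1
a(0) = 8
First-order linear non-homogeneous.
Homogeneous solution: a_h(n) = A·(-8)^n.
Try constant particular solution a_p = K: K = -8K - 1 ⇒ K = - \frac{1}{9}.
General: a(n) = A·(-8)^n - \frac{1}{9}.
Apply a(0) = 8: A - \frac{1}{9} = 8 ⇒ A = \frac{73}{9}.
So a(n) = \frac{73 \left(-8\right)^{n}}{9} - \frac{1}{9}.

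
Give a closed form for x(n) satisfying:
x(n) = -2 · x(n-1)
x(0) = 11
Pure geometric recurrence with ratio -2.
By induction x(n) = x(0) · (-2)^n = 11 \left(-2\right)^{n}.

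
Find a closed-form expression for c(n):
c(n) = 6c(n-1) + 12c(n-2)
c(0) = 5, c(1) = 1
Characteristic equation: x² - 6x - 12 = 0.
Discriminant Δ = (6)² + 4·(12) = 84.
Roots r₁,₂ = (6 ± √84)/2, so r₁ = 3 + \sqrt{21}, r₂ = 3 - \sqrt{21}.
General solution: c(n) = A·r₁^n + B·r₂^n.
From the initial conditions, A + B = 5 and r₁A + r₂B = 1.
Since r₁ - r₂ = √84: A = (1 - (5)r₂)/√84 = \frac{5}{2} - \frac{\sqrt{21}}{3}, and B = 5 - A = \frac{\sqrt{21}}{3} + \frac{5}{2}.
So c(n) = \left(\frac{5}{2} - \frac{\sqrt{21}}{3}\right)\left(3 + \sqrt{21}\right)^n + \left(\frac{\sqrt{21}}{3} + \frac{5}{2}\right)\left(3 - \sqrt{21}\right)^n.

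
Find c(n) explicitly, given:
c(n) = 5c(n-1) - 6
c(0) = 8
First-order linear non-homogeneous.
Homogeneous solution: c_h(n) = A·(5)^n.
Try constant particular solution c_p = K: K = 5K - 6 ⇒ K = \frac{3}{2}.
General: c(n) = A·(5)^n + \frac{3}{2}.
Apply c(0) = 8: A + \frac{3}{2} = 8 ⇒ A = \frac{13}{2}.
So c(n) = \frac{13 \cdot 5^{n}}{2} + \frac{3}{2}.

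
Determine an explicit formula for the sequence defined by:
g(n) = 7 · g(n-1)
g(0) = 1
Pure geometric recurrence with ratio 7.
By induction g(n) = g(0) · (7)^n = 7^{n}.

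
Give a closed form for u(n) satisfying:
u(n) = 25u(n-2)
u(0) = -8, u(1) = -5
Characteristic equation: x² - 25 = 0, which factors as (x - (5))(x - (-5)) = 0.
Roots r₁ = 5, r₂ = -5 (distinct).
General solution: u(n) = A·(5)^n + B·(-5)^n.
From u(0) = -8: A + B = -8.
From u(1) = -5: 5A - 5B = -5.
Solving: A = - \frac{9}{2}, B = - \frac{7}{2}.
So u(n) = - \frac{7 \left(-5\right)^{n}}{2} - \frac{9 \cdot 5^{n}}{2}.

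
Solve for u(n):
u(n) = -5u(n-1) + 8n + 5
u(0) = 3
First-order linear with linear forcing.
Homogeneous solution: u_h(n) = A·(-5)^n.
Try particular u_p(n) = pn + q. Substituting:
  pn + q = -5(p(n-1) + q) + 8n + 5.
Matching the n-coefficient: p = -5p + 8 ⇒ p = \frac{4}{3}.
Matching constants: q = 5p - 5q + 5 ⇒ q = \frac{35}{18}.
General: u(n) = A·(-5)^n + \frac{4 n}{3} + \frac{35}{18}.
Apply u(0) = 3: A + \frac{35}{18} = 3 ⇒ A = \frac{19}{18}.
So u(n) = \frac{19 \left(-5\right)^{n}}{18} + \frac{4 n}{3} + \frac{35}{18}.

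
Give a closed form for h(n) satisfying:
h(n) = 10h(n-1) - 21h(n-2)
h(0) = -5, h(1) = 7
Characteristic equation: x² - 10x + 21 = 0, which factors as (x - (3))(x - (7)) = 0.
Roots r₁ = 3, r₂ = 7 (distinct).
General solution: h(n) = A·(3)^n + B·(7)^n.
From h(0) = -5: A + B = -5.
From h(1) = 7: 3A + 7B = 7.
Solving: A = - \frac{21}{2}, B = \frac{11}{2}.
So h(n) = - \frac{21 \cdot 3^{n}}{2} + \frac{11 \cdot 7^{n}}{2}.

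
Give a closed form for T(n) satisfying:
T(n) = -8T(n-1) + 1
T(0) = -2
First-order linear non-homogeneous.
Homogeneous solution: T_h(n) = A·(-8)^n.
Try constant particular solution T_p = K: K = -8K + 1 ⇒ K = \frac{1}{9}.
General: T(n) = A·(-8)^n + \frac{1}{9}.
Apply T(0) = -2: A + \frac{1}{9} = -2 ⇒ A = - \frac{19}{9}.
So T(n) = \frac{1}{9} - \frac{19 \left(-8\right)^{n}}{9}.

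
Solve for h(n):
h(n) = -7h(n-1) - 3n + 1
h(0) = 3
First-order linear with linear forcing.
Homogeneous solution: h_h(n) = A·(-7)^n.
Try particular h_p(n) = pn + q. Substituting:
  pn + q = -7(p(n-1) + q) - 3n + 1.
Matching the n-coefficient: p = -7p - 3 ⇒ p = - \frac{3}{8}.
Matching constants: q = 7p - 7q + 1 ⇒ q = - \frac{13}{64}.
General: h(n) = A·(-7)^n - \frac{3 n}{8} - \frac{13}{64}.
Apply h(0) = 3: A - \frac{13}{64} = 3 ⇒ A = \frac{205}{64}.
So h(n) = \frac{205 \left(-7\right)^{n}}{64} - \frac{3 n}{8} - \frac{13}{64}.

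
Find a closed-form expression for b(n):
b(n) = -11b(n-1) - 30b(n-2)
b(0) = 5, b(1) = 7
Characteristic equation: x² + 11x + 30 = 0, which factors as (x - (-6))(x - (-5)) = 0.
Roots r₁ = -6, r₂ = -5 (distinct).
General solution: b(n) = A·(-6)^n + B·(-5)^n.
From b(0) = 5: A + B = 5.
From b(1) = 7: -6A - 5B = 7.
Solving: A = -32, B = 37.
So b(n) = 37 \left(-5\right)^{n} - 32 \left(-6\right)^{n}.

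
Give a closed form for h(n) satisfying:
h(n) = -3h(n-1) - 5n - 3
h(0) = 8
First-order linear with linear forcing.
Homogeneous solution: h_h(n) = A·(-3)^n.
Try particular h_p(n) = pn + q. Substituting:
  pn + q = -3(p(n-1) + q) - 5n - 3.
Matching the n-coefficient: p = -3p - 5 ⇒ p = - \frac{5}{4}.
Matching constants: q = 3p - 3q - 3 ⇒ q = - \frac{27}{16}.
General: h(n) = A·(-3)^n - \frac{5 n}{4} - \frac{27}{16}.
Apply h(0) = 8: A - \frac{27}{16} = 8 ⇒ A = \frac{155}{16}.
So h(n) = \frac{155 \left(-3\right)^{n}}{16} - \frac{5 n}{4} - \frac{27}{16}.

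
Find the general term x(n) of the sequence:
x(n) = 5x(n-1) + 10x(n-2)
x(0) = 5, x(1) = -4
Characteristic equation: x² - 5x - 10 = 0.
Discriminant Δ = (5)² + 4·(10) = 65.
Roots r₁,₂ = (5 ± √65)/2, so r₁ = \frac{5}{2} + \frac{\sqrt{65}}{2}, r₂ = \frac{5}{2} - \frac{\sqrt{65}}{2}.
General solution: x(n) = A·r₁^n + B·r₂^n.
From the initial conditions, A + B = 5 and r₁A + r₂B = -4.
Since r₁ - r₂ = √65: A = (-4 - (5)r₂)/√65 = \frac{5}{2} - \frac{33 \sqrt{65}}{130}, and B = 5 - A = \frac{33 \sqrt{65}}{130} + \frac{5}{2}.
So x(n) = \left(\frac{5}{2} - \frac{33 \sqrt{65}}{130}\right)\left(\frac{5}{2} + \frac{\sqrt{65}}{2}\right)^n + \left(\frac{33 \sqrt{65}}{130} + \frac{5}{2}\right)\left(\frac{5}{2} - \frac{\sqrt{65}}{2}\right)^n.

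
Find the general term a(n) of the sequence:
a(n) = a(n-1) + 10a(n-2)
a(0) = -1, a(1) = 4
Characteristic equation: x² - x - 10 = 0.
Discriminant Δ = (1)² + 4·(10) = 41.
Roots r₁,₂ = (1 ± √41)/2, so r₁ = \frac{1}{2} + \frac{\sqrt{41}}{2}, r₂ = \frac{1}{2} - \frac{\sqrt{41}}{2}.
General solution: a(n) = A·r₁^n + B·r₂^n.
From the initial conditions, A + B = -1 and r₁A + r₂B = 4.
Since r₁ - r₂ = √41: A = (4 - (-1)r₂)/√41 = - \frac{1}{2} + \frac{9 \sqrt{41}}{82}, and B = -1 - A = - \frac{9 \sqrt{41}}{82} - \frac{1}{2}.
So a(n) = \left(- \frac{1}{2} + \frac{9 \sqrt{41}}{82}\right)\left(\frac{1}{2} + \frac{\sqrt{41}}{2}\right)^n + \left(- \frac{9 \sqrt{41}}{82} - \frac{1}{2}\right)\left(\frac{1}{2} - \frac{\sqrt{41}}{2}\right)^n.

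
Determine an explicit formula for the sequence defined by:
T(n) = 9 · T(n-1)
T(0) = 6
Pure geometric recurrence with ratio 9.
By induction T(n) = T(0) · (9)^n = 6 \cdot 9^{n}.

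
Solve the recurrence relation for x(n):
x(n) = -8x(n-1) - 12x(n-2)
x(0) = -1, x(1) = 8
Characteristic equation: x² + 8x + 12 = 0, which factors as (x - (-6))(x - (-2)) = 0.
Roots r₁ = -6, r₂ = -2 (distinct).
General solution: x(n) = A·(-6)^n + B·(-2)^n.
From x(0) = -1: A + B = -1.
From x(1) = 8: -6A - 2B = 8.
Solving: A = - \frac{3}{2}, B = \frac{1}{2}.
So x(n) = \frac{\left(-2\right)^{n}}{2} - \frac{3 \left(-6\right)^{n}}{2}.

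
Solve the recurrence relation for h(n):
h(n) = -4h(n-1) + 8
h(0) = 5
First-order linear non-homogeneous.
Homogeneous solution: h_h(n) = A·(-4)^n.
Try constant particular solution h_p = K: K = -4K + 8 ⇒ K = \frac{8}{5}.
General: h(n) = A·(-4)^n + \frac{8}{5}.
Apply h(0) = 5: A + \frac{8}{5} = 5 ⇒ A = \frac{17}{5}.
So h(n) = \frac{17 \left(-4\right)^{n}}{5} + \frac{8}{5}.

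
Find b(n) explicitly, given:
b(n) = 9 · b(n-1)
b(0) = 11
Pure geometric recurrence with ratio 9.
By induction b(n) = b(0) · (9)^n = 11 \cdot 9^{n}.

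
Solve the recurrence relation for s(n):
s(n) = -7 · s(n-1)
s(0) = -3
Pure geometric recurrence with ratio -7.
By induction s(n) = s(0) · (-7)^n = - 3 \left(-7\right)^{n}.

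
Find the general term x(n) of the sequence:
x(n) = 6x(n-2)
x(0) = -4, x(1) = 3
Characteristic equation: x² - 6 = 0.
Discriminant Δ = (0)² + 4·(6) = 24.
Roots r₁,₂ = (0 ± √24)/2, so r₁ = \sqrt{6}, r₂ = - \sqrt{6}.
General solution: x(n) = A·r₁^n + B·r₂^n.
From the initial conditions, A + B = -4 and r₁A + r₂B = 3.
Since r₁ - r₂ = √24: A = (3 - (-4)r₂)/√24 = -2 + \frac{\sqrt{6}}{4}, and B = -4 - A = -2 - \frac{\sqrt{6}}{4}.
So x(n) = \left(-2 + \frac{\sqrt{6}}{4}\right)\left(\sqrt{6}\right)^n + \left(-2 - \frac{\sqrt{6}}{4}\right)\left(- \sqrt{6}\right)^n.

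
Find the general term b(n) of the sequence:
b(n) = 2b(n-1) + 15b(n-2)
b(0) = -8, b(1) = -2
Characteristic equation: x² - 2x - 15 = 0, which factors as (x - (-3))(x - (5)) = 0.
Roots r₁ = -3, r₂ = 5 (distinct).
General solution: b(n) = A·(-3)^n + B·(5)^n.
From b(0) = -8: A + B = -8.
From b(1) = -2: -3A + 5B = -2.
Solving: A = - \frac{19}{4}, B = - \frac{13}{4}.
So b(n) = - \frac{19 \left(-3\right)^{n}}{4} - \frac{13 \cdot 5^{n}}{4}.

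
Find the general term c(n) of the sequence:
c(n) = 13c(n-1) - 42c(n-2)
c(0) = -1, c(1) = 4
Characteristic equation: x² - 13x + 42 = 0, which factors as (x - (6))(x - (7)) = 0.
Roots r₁ = 6, r₂ = 7 (distinct).
General solution: c(n) = A·(6)^n + B·(7)^n.
From c(0) = -1: A + B = -1.
From c(1) = 4: 6A + 7B = 4.
Solving: A = -11, B = 10.
So c(n) = - 11 \cdot 6^{n} + 10 \cdot 7^{n}.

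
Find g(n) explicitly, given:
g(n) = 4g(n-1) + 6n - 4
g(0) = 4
First-order linear with linear forcing.
Homogeneous solution: g_h(n) = A·(4)^n.
Try particular g_p(n) = pn + q. Substituting:
  pn + q = 4(p(n-1) + q) + 6n - 4.
Matching the n-coefficient: p = 4p + 6 ⇒ p = -2.
Matching constants: q = -4p + 4q - 4 ⇒ q = - \frac{4}{3}.
General: g(n) = A·(4)^n - 2 n - \frac{4}{3}.
Apply g(0) = 4: A - \frac{4}{3} = 4 ⇒ A = \frac{16}{3}.
So g(n) = \frac{16 \cdot 4^{n}}{3} - 2 n - \frac{4}{3}.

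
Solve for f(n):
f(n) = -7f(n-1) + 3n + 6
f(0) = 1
First-order linear with linear forcing.
Homogeneous solution: f_h(n) = A·(-7)^n.
Try particular f_p(n) = pn + q. Substituting:
  pn + q = -7(p(n-1) + q) + 3n + 6.
Matching the n-coefficient: p = -7p + 3 ⇒ p = \frac{3}{8}.
Matching constants: q = 7p - 7q + 6 ⇒ q = \frac{69}{64}.
General: f(n) = A·(-7)^n + \frac{3 n}{8} + \frac{69}{64}.
Apply f(0) = 1: A + \frac{69}{64} = 1 ⇒ A = - \frac{5}{64}.
So f(n) = - \frac{5 \left(-7\right)^{n}}{64} + \frac{3 n}{8} + \frac{69}{64}.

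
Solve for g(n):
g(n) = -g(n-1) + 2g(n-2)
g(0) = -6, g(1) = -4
Characteristic equation: x² + x - 2 = 0, which factors as (x - (-2))(x - (1)) = 0.
Roots r₁ = -2, r₂ = 1 (distinct).
General solution: g(n) = A·(-2)^n + B·(1)^n.
From g(0) = -6: A + B = -6.
From g(1) = -4: -2A + B = -4.
Solving: A = - \frac{2}{3}, B = - \frac{16}{3}.
So g(n) = - \frac{2 \left(-2\right)^{n}}{3} - \frac{16}{3}.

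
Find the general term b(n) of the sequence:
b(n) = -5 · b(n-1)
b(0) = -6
Pure geometric recurrence with ratio -5.
By induction b(n) = b(0) · (-5)^n = - 6 \left(-5\right)^{n}.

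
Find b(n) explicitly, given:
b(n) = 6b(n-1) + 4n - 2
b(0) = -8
First-order linear with linear forcing.
Homogeneous solution: b_h(n) = A·(6)^n.
Try particular b_p(n) = pn + q. Substituting:
  pn + q = 6(p(n-1) + q) + 4n - 2.
Matching the n-coefficient: p = 6p + 4 ⇒ p = - \frac{4}{5}.
Matching constants: q = -6p + 6q - 2 ⇒ q = - \frac{14}{25}.
General: b(n) = A·(6)^n - \frac{4 n}{5} - \frac{14}{25}.
Apply b(0) = -8: A - \frac{14}{25} = -8 ⇒ A = - \frac{186}{25}.
So b(n) = - \frac{186 \cdot 6^{n}}{25} - \frac{4 n}{5} - \frac{14}{25}.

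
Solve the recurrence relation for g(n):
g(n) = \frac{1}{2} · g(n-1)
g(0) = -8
Pure geometric recurrence with ratio \frac{1}{2}.
By induction g(n) = g(0) · (\frac{1}{2})^n = - 8 \cdot 2^{- n}.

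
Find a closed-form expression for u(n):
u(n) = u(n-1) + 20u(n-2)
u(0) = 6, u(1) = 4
Characteristic equation: x² - x - 20 = 0, which factors as (x - (-4))(x - (5)) = 0.
Roots r₁ = -4, r₂ = 5 (distinct).
General solution: u(n) = A·(-4)^n + B·(5)^n.
From u(0) = 6: A + B = 6.
From u(1) = 4: -4A + 5B = 4.
Solving: A = \frac{26}{9}, B = \frac{28}{9}.
So u(n) = \frac{26 \left(-4\right)^{n}}{9} + \frac{28 \cdot 5^{n}}{9}.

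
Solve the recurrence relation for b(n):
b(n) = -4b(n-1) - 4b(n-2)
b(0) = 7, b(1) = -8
Characteristic equation: x² + 4x + 4 = 0, which is (x - (-2))².
Repeated root r = -2.
General solution: b(n) = (A + Bn)·(-2)^n.
From b(0) = 7: A = 7.
From b(1) = -8: (A + B)·(-2) = -8 ⇒ B = -3.
So b(n) = \left(7 - 3 n\right) \cdot (-2)^n.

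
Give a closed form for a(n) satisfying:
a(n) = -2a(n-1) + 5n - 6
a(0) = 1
First-order linear with linear forcing.
Homogeneous solution: a_h(n) = A·(-2)^n.
Try particular a_p(n) = pn + q. Substituting:
  pn + q = -2(p(n-1) + q) + 5n - 6.
Matching the n-coefficient: p = -2p + 5 ⇒ p = \frac{5}{3}.
Matching constants: q = 2p - 2q - 6 ⇒ q = - \frac{8}{9}.
General: a(n) = A·(-2)^n + \frac{5 n}{3} - \frac{8}{9}.
Apply a(0) = 1: A - \frac{8}{9} = 1 ⇒ A = \frac{17}{9}.
So a(n) = \frac{17 \left(-2\right)^{n}}{9} + \frac{5 n}{3} - \frac{8}{9}.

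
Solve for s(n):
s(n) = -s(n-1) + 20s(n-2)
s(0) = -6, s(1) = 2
Characteristic equation: x² + x - 20 = 0, which factors as (x - (-5))(x - (4)) = 0.
Roots r₁ = -5, r₂ = 4 (distinct).
General solution: s(n) = A·(-5)^n + B·(4)^n.
From s(0) = -6: A + B = -6.
From s(1) = 2: -5A + 4B = 2.
Solving: A = - \frac{26}{9}, B = - \frac{28}{9}.
So s(n) = - \frac{26 \left(-5\right)^{n}}{9} - \frac{28 \cdot 4^{n}}{9}.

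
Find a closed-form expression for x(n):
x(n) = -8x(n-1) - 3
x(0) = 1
First-order linear non-homogeneous.
Homogeneous solution: x_h(n) = A·(-8)^n.
Try constant particular solution x_p = K: K = -8K - 3 ⇒ K = - \frac{1}{3}.
General: x(n) = A·(-8)^n - \frac{1}{3}.
Apply x(0) = 1: A - \frac{1}{3} = 1 ⇒ A = \frac{4}{3}.
So x(n) = \frac{4 \left(-8\right)^{n}}{3} - \frac{1}{3}.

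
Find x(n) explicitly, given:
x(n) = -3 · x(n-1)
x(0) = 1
Pure geometric recurrence with ratio -3.
By induction x(n) = x(0) · (-3)^n = \left(-3\right)^{n}.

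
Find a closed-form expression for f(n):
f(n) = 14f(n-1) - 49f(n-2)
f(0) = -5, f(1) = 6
Characteristic equation: x² - 14x + 49 = 0, which is (x - (7))².
Repeated root r = 7.
General solution: f(n) = (A + Bn)·(7)^n.
From f(0) = -5: A = -5.
From f(1) = 6: (A + B)·(7) = 6 ⇒ B = \frac{41}{7}.
So f(n) = \left(\frac{41 n}{7} - 5\right) \cdot (7)^n.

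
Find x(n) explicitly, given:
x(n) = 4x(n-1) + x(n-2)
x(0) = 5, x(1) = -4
Characteristic equation: x² - 4x - 1 = 0.
Discriminant Δ = (4)² + 4·(1) = 20.
Roots r₁,₂ = (4 ± √20)/2, so r₁ = 2 + \sqrt{5}, r₂ = 2 - \sqrt{5}.
General solution: x(n) = A·r₁^n + B·r₂^n.
From the initial conditions, A + B = 5 and r₁A + r₂B = -4.
Since r₁ - r₂ = √20: A = (-4 - (5)r₂)/√20 = \frac{5}{2} - \frac{7 \sqrt{5}}{5}, and B = 5 - A = \frac{5}{2} + \frac{7 \sqrt{5}}{5}.
So x(n) = \left(\frac{5}{2} - \frac{7 \sqrt{5}}{5}\right)\left(2 + \sqrt{5}\right)^n + \left(\frac{5}{2} + \frac{7 \sqrt{5}}{5}\right)\left(2 - \sqrt{5}\right)^n.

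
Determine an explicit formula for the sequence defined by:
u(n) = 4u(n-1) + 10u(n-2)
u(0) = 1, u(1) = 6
Characteristic equation: x² - 4x - 10 = 0.
Discriminant Δ = (4)² + 4·(10) = 56.
Roots r₁,₂ = (4 ± √56)/2, so r₁ = 2 + \sqrt{14}, r₂ = 2 - \sqrt{14}.
General solution: u(n) = A·r₁^n + B·r₂^n.
From the initial conditions, A + B = 1 and r₁A + r₂B = 6.
Since r₁ - r₂ = √56: A = (6 - (1)r₂)/√56 = \frac{1}{2} + \frac{\sqrt{14}}{7}, and B = 1 - A = \frac{1}{2} - \frac{\sqrt{14}}{7}.
So u(n) = \left(\frac{1}{2} + \frac{\sqrt{14}}{7}\right)\left(2 + \sqrt{14}\right)^n + \left(\frac{1}{2} - \frac{\sqrt{14}}{7}\right)\left(2 - \sqrt{14}\right)^n.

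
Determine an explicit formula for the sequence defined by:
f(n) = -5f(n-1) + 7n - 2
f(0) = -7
First-order linear with linear forcing.
Homogeneous solution: f_h(n) = A·(-5)^n.
Try particular f_p(n) = pn + q. Substituting:
  pn + q = -5(p(n-1) + q) + 7n - 2.
Matching the n-coefficient: p = -5p + 7 ⇒ p = \frac{7}{6}.
Matching constants: q = 5p - 5q - 2 ⇒ q = \frac{23}{36}.
General: f(n) = A·(-5)^n + \frac{7 n}{6} + \frac{23}{36}.
Apply f(0) = -7: A + \frac{23}{36} = -7 ⇒ A = - \frac{275}{36}.
So f(n) = - \frac{275 \left(-5\right)^{n}}{36} + \frac{7 n}{6} + \frac{23}{36}.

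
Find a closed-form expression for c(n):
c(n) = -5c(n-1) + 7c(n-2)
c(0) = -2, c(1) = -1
Characteristic equation: x² + 5x - 7 = 0.
Discriminant Δ = (-5)² + 4·(7) = 53.
Roots r₁,₂ = (-5 ± √53)/2, so r₁ = - \frac{5}{2} + \frac{\sqrt{53}}{2}, r₂ = - \frac{\sqrt{53}}{2} - \frac{5}{2}.
General solution: c(n) = A·r₁^n + B·r₂^n.
From the initial conditions, A + B = -2 and r₁A + r₂B = -1.
Since r₁ - r₂ = √53: A = (-1 - (-2)r₂)/√53 = -1 - \frac{6 \sqrt{53}}{53}, and B = -2 - A = -1 + \frac{6 \sqrt{53}}{53}.
So c(n) = \left(-1 - \frac{6 \sqrt{53}}{53}\right)\left(- \frac{5}{2} + \frac{\sqrt{53}}{2}\right)^n + \left(-1 + \frac{6 \sqrt{53}}{53}\right)\left(- \frac{\sqrt{53}}{2} - \frac{5}{2}\right)^n.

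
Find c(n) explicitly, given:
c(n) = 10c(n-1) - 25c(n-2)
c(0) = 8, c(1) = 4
Characteristic equation: x² - 10x + 25 = 0, which is (x - (5))².
Repeated root r = 5.
General solution: c(n) = (A + Bn)·(5)^n.
From c(0) = 8: A = 8.
From c(1) = 4: (A + B)·(5) = 4 ⇒ B = - \frac{36}{5}.
So c(n) = \left(8 - \frac{36 n}{5}\right) \cdot (5)^n.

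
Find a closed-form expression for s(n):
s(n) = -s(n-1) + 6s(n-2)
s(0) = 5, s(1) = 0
Characteristic equation: x² + x - 6 = 0, which factors as (x - (2))(x - (-3)) = 0.
Roots r₁ = 2, r₂ = -3 (distinct).
General solution: s(n) = A·(2)^n + B·(-3)^n.
From s(0) = 5: A + B = 5.
From s(1) = 0: 2A - 3B = 0.
Solving: A = 3, B = 2.
So s(n) = 2 \left(-3\right)^{n} + 3 \cdot 2^{n}.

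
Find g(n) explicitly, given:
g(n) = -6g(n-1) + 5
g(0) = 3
First-order linear non-homogeneous.
Homogeneous solution: g_h(n) = A·(-6)^n.
Try constant particular solution g_p = K: K = -6K + 5 ⇒ K = \frac{5}{7}.
General: g(n) = A·(-6)^n + \frac{5}{7}.
Apply g(0) = 3: A + \frac{5}{7} = 3 ⇒ A = \frac{16}{7}.
So g(n) = \frac{16 \left(-6\right)^{n}}{7} + \frac{5}{7}.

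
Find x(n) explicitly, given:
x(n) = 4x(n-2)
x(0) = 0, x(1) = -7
Characteristic equation: x² - 4 = 0, which factors as (x - (-2))(x - (2)) = 0.
Roots r₁ = -2, r₂ = 2 (distinct).
General solution: x(n) = A·(-2)^n + B·(2)^n.
From x(0) = 0: A + B = 0.
From x(1) = -7: -2A + 2B = -7.
Solving: A = \frac{7}{4}, B = - \frac{7}{4}.
So x(n) = \frac{7 \left(-2\right)^{n}}{4} - \frac{7 \cdot 2^{n}}{4}.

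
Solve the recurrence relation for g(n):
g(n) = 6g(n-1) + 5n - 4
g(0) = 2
First-order linear with linear forcing.
Homogeneous solution: g_h(n) = A·(6)^n.
Try particular g_p(n) = pn + q. Substituting:
  pn + q = 6(p(n-1) + q) + 5n - 4.
Matching the n-coefficient: p = 6p + 5 ⇒ p = -1.
Matching constants: q = -6p + 6q - 4 ⇒ q = - \frac{2}{5}.
General: g(n) = A·(6)^n - n - \frac{2}{5}.
Apply g(0) = 2: A - \frac{2}{5} = 2 ⇒ A = \frac{12}{5}.
So g(n) = \frac{12 \cdot 6^{n}}{5} - n - \frac{2}{5}.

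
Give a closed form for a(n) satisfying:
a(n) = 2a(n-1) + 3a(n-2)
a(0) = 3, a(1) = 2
Characteristic equation: x² - 2x - 3 = 0, which factors as (x - (-1))(x - (3)) = 0.
Roots r₁ = -1, r₂ = 3 (distinct).
General solution: a(n) = A·(-1)^n + B·(3)^n.
From a(0) = 3: A + B = 3.
From a(1) = 2: -A + 3B = 2.
Solving: A = \frac{7}{4}, B = \frac{5}{4}.
So a(n) = \frac{7 \left(-1\right)^{n}}{4} + \frac{5 \cdot 3^{n}}{4}.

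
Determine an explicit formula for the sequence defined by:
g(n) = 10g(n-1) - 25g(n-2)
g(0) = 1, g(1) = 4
Characteristic equation: x² - 10x + 25 = 0, which is (x - (5))².
Repeated root r = 5.
General solution: g(n) = (A + Bn)·(5)^n.
From g(0) = 1: A = 1.
From g(1) = 4: (A + B)·(5) = 4 ⇒ B = - \frac{1}{5}.
So g(n) = \left(1 - \frac{n}{5}\right) \cdot (5)^n.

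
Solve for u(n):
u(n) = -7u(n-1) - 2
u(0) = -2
First-order linear non-homogeneous.
Homogeneous solution: u_h(n) = A·(-7)^n.
Try constant particular solution u_p = K: K = -7K - 2 ⇒ K = - \frac{1}{4}.
General: u(n) = A·(-7)^n - \frac{1}{4}.
Apply u(0) = -2: A - \frac{1}{4} = -2 ⇒ A = - \frac{7}{4}.
So u(n) = - \frac{7 \left(-7\right)^{n}}{4} - \frac{1}{4}.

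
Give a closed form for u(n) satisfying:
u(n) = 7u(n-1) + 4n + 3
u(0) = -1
First-order linear with linear forcing.
Homogeneous solution: u_h(n) = A·(7)^n.
Try particular u_p(n) = pn + q. Substituting:
  pn + q = 7(p(n-1) + q) + 4n + 3.
Matching the n-coefficient: p = 7p + 4 ⇒ p = - \frac{2}{3}.
Matching constants: q = -7p + 7q + 3 ⇒ q = - \frac{23}{18}.
General: u(n) = A·(7)^n - \frac{2 n}{3} - \frac{23}{18}.
Apply u(0) = -1: A - \frac{23}{18} = -1 ⇒ A = \frac{5}{18}.
So u(n) = \frac{5 \cdot 7^{n}}{18} - \frac{2 n}{3} - \frac{23}{18}.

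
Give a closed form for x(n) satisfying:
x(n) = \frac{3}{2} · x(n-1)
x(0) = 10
Pure geometric recurrence with ratio \frac{3}{2}.
By induction x(n) = x(0) · (\frac{3}{2})^n = 10 \left(\frac{3}{2}\right)^{n}.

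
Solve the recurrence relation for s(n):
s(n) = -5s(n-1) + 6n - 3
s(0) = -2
First-order linear with linear forcing.
Homogeneous solution: s_h(n) = A·(-5)^n.
Try particular s_p(n) = pn + q. Substituting:
  pn + q = -5(p(n-1) + q) + 6n - 3.
Matching the n-coefficient: p = -5p + 6 ⇒ p = 1.
Matching constants: q = 5p - 5q - 3 ⇒ q = \frac{1}{3}.
General: s(n) = A·(-5)^n + n + \frac{1}{3}.
Apply s(0) = -2: A + \frac{1}{3} = -2 ⇒ A = - \frac{7}{3}.
So s(n) = - \frac{7 \left(-5\right)^{n}}{3} + n + \frac{1}{3}.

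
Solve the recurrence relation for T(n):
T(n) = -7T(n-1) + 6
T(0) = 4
First-order linear non-homogeneous.
Homogeneous solution: T_h(n) = A·(-7)^n.
Try constant particular solution T_p = K: K = -7K + 6 ⇒ K = \frac{3}{4}.
General: T(n) = A·(-7)^n + \frac{3}{4}.
Apply T(0) = 4: A + \frac{3}{4} = 4 ⇒ A = \frac{13}{4}.
So T(n) = \frac{13 \left(-7\right)^{n}}{4} + \frac{3}{4}.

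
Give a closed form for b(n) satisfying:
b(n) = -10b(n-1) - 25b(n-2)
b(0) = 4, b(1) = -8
Characteristic equation: x² + 10x + 25 = 0, which is (x - (-5))².
Repeated root r = -5.
General solution: b(n) = (A + Bn)·(-5)^n.
From b(0) = 4: A = 4.
From b(1) = -8: (A + B)·(-5) = -8 ⇒ B = - \frac{12}{5}.
So b(n) = \left(4 - \frac{12 n}{5}\right) \cdot (-5)^n.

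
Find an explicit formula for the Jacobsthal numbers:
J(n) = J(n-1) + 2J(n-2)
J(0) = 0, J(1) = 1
This is the Jacobsthal sequence.
Characteristic equation: x² - x - 2 = 0; roots r₁ = 2, r₂ = -1.
General: J(n) = A·r₁^n + B·r₂^n. Solving with J(0)=0, J(1)=1 gives A = \frac{1}{3}, B = - \frac{1}{3}.
So J(n) = - \frac{\left(-1\right)^{n}}{3} + \frac{2^{n}}{3}.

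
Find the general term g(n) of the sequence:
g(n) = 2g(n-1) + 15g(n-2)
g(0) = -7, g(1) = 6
Characteristic equation: x² - 2x - 15 = 0, which factors as (x - (-3))(x - (5)) = 0.
Roots r₁ = -3, r₂ = 5 (distinct).
General solution: g(n) = A·(-3)^n + B·(5)^n.
From g(0) = -7: A + B = -7.
From g(1) = 6: -3A + 5B = 6.
Solving: A = - \frac{41}{8}, B = - \frac{15}{8}.
So g(n) = - \frac{41 \left(-3\right)^{n}}{8} - \frac{15 \cdot 5^{n}}{8}.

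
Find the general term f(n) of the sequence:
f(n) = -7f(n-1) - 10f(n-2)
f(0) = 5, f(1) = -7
Characteristic equation: x² + 7x + 10 = 0, which factors as (x - (-2))(x - (-5)) = 0.
Roots r₁ = -2, r₂ = -5 (distinct).
General solution: f(n) = A·(-2)^n + B·(-5)^n.
From f(0) = 5: A + B = 5.
From f(1) = -7: -2A - 5B = -7.
Solving: A = 6, B = -1.
So f(n) = 6 \left(-2\right)^{n} - \left(-5\right)^{n}.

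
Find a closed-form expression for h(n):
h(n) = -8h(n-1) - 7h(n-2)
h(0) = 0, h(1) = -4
Characteristic equation: x² + 8x + 7 = 0, which factors as (x - (-1))(x - (-7)) = 0.
Roots r₁ = -1, r₂ = -7 (distinct).
General solution: h(n) = A·(-1)^n + B·(-7)^n.
From h(0) = 0: A + B = 0.
From h(1) = -4: -A - 7B = -4.
Solving: A = - \frac{2}{3}, B = \frac{2}{3}.
So h(n) = - \frac{2 \left(-1\right)^{n}}{3} + \frac{2 \left(-7\right)^{n}}{3}.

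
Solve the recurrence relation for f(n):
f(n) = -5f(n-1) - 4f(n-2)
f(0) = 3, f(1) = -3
Characteristic equation: x² + 5x + 4 = 0, which factors as (x - (-1))(x - (-4)) = 0.
Roots r₁ = -1, r₂ = -4 (distinct).
General solution: f(n) = A·(-1)^n + B·(-4)^n.
From f(0) = 3: A + B = 3.
From f(1) = -3: -A - 4B = -3.
Solving: A = 3, B = 0.
So f(n) = 3 \left(-1\right)^{n}.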